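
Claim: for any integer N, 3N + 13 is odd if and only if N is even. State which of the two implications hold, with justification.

[⇒] Suppose 3N + 13 is odd. Since 3 is odd, 3N and N have the same parity, so 3N + 13 ≡ N + 13 (mod 2). As 13 is odd, 3N + 13 is odd exactly when N is even. Thus N is even.

[⇐] Conversely, suppose N is even; write N = 2j. Then 3N + 13 = 3·(2j) + 13 = 2·3j + 13, which is odd.

Both implications hold.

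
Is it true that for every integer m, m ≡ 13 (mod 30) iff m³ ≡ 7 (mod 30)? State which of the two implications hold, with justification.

The biconditional holds.

(→) Suppose m ≡ 13 (mod 30). Write m = 30j + 13. Then (30j + 13)³ = 27000j³ + 35100j² + 15210j + 2197 = 30(900j³ + 1170j² + 507j + 73) + 7, so m³ ≡ 7 (mod 30).

(←) Conversely, suppose m³ ≡ 7 (mod 30). The only residue r in {0, …, 29} with r³ ≡ 7 (mod 30) is r = 13, so m ≡ 13 (mod 30).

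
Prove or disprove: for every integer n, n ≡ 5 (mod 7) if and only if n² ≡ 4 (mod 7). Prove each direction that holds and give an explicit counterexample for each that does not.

(⟹) Suppose n ≡ 5 (mod 7). Write n = 7j + 5. Then (7j + 5)² = 49j² + 70j + 25 = 7(7j² + 10j + 3) + 4, so n² ≡ 4 (mod 7).

(⟸) This fails: take n = 2. Then 2² = 4 ≡ 4 (mod 7), yet 2 ≡ 2 (mod 7), not 5.

(⇒) holds; (⇐) fails.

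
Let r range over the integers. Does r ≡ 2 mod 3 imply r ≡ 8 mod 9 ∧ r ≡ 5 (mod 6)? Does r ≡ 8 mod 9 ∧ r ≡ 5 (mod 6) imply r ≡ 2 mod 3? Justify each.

(⇒) fails; (⇐) holds.

(⟸) If r ≡ 8 (mod 9) and r ≡ 5 (mod 6), then by the Chinese remainder theorem r ≡ 17 (mod 18). Since 17 ≡ 2 (mod 3) and 3 ∣ 18, we get r ≡ 2 (mod 3).

(⟹) This fails: r = 2 gives 2 ≡ 2 (mod 3) but 2 ≡ 2 (mod 9), so the conjunction on the right does not hold.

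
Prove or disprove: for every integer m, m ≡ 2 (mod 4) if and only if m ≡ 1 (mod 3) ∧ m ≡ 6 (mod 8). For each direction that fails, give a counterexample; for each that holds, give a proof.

(⟹) This fails: m = 2 gives 2 ≡ 2 (mod 4) but 2 ≡ 2 (mod 3), so the conjunction on the right does not hold.

(⟸) Conversely, if m ≡ 1 (mod 3) and m ≡ 6 (mod 8), then by the Chinese remainder theorem m ≡ 22 (mod 24). Since 22 ≡ 2 (mod 4) and 4 ∣ 24, we get m ≡ 2 (mod 4).

Only the reverse direction holds.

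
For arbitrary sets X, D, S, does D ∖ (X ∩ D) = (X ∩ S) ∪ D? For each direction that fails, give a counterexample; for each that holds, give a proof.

(⊆) Let x ∈ D ∖ (X ∩ D). Then either x ∈ D and x ∉ X, S; or x ∈ D ∩ S and x ∉ X. In each case x ∈ (X ∩ S) ∪ D, so D ∖ (X ∩ D) ⊆ (X ∩ S) ∪ D.

(⊇) This inclusion fails. Take X = {1}, D = {1}, S = ∅; then 1 ∈ (X ∩ S) ∪ D but 1 ∉ D ∖ (X ∩ D).

(⊆) holds; (⊇) fails.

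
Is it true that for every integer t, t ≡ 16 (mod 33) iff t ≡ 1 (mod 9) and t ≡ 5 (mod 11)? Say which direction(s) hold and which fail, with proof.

(→) This fails: t = 16 gives 16 ≡ 16 (mod 33) but 16 ≡ 7 (mod 9), so the conjunction on the right does not hold.

(←) Conversely, if t ≡ 1 (mod 9) and t ≡ 5 (mod 11), then by the Chinese remainder theorem t ≡ 82 (mod 99). Since 82 ≡ 16 (mod 33) and 33 ∣ 99, we get t ≡ 16 (mod 33).

Not equivalent: only (⇐) holds.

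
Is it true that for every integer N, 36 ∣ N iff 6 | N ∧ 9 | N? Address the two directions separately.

(⇒) If 36 ∣ N, write N = 36q. Since 36 = 6·6, N = 6·(6q), so 6 ∣ N; and since 36 = 4·9, N = 9·(4q), so 9 ∣ N.

(⇐) This fails: take N = 18. Both 6 ∣ 18 and 9 ∣ 18, yet 18 is not a multiple of 36 (since 18 = 0·36 + 18), so 36 ∤ 18.

(⇒) holds; (⇐) fails.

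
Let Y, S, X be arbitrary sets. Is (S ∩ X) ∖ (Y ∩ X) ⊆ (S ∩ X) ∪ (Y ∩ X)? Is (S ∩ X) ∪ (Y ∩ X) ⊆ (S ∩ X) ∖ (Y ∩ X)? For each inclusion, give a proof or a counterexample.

(⊆) holds; (⊇) fails.

(⊆) Let x ∈ (S ∩ X) ∖ (Y ∩ X). Then x ∈ S ∩ X and x ∉ Y, from which x ∈ (S ∩ X) ∪ (Y ∩ X).

(⊇) This inclusion fails. Take Y = {1}, S = ∅, X = {1}; then 1 ∈ (S ∩ X) ∪ (Y ∩ X) but 1 ∉ (S ∩ X) ∖ (Y ∩ X).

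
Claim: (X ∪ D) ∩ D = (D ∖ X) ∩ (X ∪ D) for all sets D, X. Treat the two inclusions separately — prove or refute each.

Only the reverse inclusion holds.

(⊇) Let x ∈ (D ∖ X) ∩ (X ∪ D). Then x ∈ D and x ∉ X, from which x ∈ (X ∪ D) ∩ D.

(⊆) This inclusion fails. Take D = {1}, X = {1}; then 1 ∈ (X ∪ D) ∩ D but 1 ∉ (D ∖ X) ∩ (X ∪ D).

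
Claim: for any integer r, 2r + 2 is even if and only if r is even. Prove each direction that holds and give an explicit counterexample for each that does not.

The forward direction fails; the converse holds.

(⇒) This fails: take r = 7. Then 2r + 2 = 16, which is even, yet r = 7 is odd, not even.

(⇐) Suppose r is even. Since 2 is even, 2r is even for every r, so 2r + 2 has the same parity as 2, which is even. Hence 2r + 2 is even.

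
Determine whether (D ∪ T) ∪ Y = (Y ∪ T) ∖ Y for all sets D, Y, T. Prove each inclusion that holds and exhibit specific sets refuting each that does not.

Forward inclusion. This inclusion fails. Take D = {1}, Y = ∅, T = ∅; then 1 ∈ (D ∪ T) ∪ Y but 1 ∉ (Y ∪ T) ∖ Y.

Reverse inclusion. Let x ∈ (Y ∪ T) ∖ Y. Then either x ∈ T and x ∉ D, Y; or x ∈ D ∩ T and x ∉ Y. In each case x ∈ (D ∪ T) ∪ Y, so (Y ∪ T) ∖ Y ⊆ (D ∪ T) ∪ Y.

(⊆) fails; (⊇) holds.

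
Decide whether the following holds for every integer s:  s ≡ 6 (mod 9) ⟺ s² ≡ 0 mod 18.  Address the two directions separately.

Forward direction. This fails: take s = 15. Then 15 ≡ 6 (mod 9), but 15² = 225 ≡ 9 (mod 18), not 0.

Converse. This fails: take s = 0. Then 0² = 0 ≡ 0 (mod 18), yet 0 ≡ 0 (mod 9), not 6.

(⇒) fails and (⇐) fails.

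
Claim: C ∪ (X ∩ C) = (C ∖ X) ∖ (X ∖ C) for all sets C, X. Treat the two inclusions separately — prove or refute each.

(⟹) This inclusion fails. Take C = {1}, X = {1}; then 1 ∈ C ∪ (X ∩ C) but 1 ∉ (C ∖ X) ∖ (X ∖ C).

(⟸) Let x ∈ (C ∖ X) ∖ (X ∖ C). Then x ∈ C and x ∉ X, from which x ∈ C ∪ (X ∩ C).

Only the reverse inclusion holds.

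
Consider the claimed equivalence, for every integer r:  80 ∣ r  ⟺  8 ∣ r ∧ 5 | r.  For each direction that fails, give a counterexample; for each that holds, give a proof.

(→) If 80 ∣ r, write r = 80q. Since 80 = 10·8, r = 8·(10q), so 8 ∣ r; and since 80 = 16·5, r = 5·(16q), so 5 ∣ r.

(←) This fails: take r = 40. Both 8 ∣ 40 and 5 ∣ 40, yet 40 is not a multiple of 80 (since 40 = 0·80 + 40), so 80 ∤ 40.

Only the forward implication holds.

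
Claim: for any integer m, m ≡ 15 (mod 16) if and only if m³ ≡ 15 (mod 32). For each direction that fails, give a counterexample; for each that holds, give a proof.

Converse. The residues r modulo 32 with r³ ≡ 15 (mod 32) are exactly {15}, and each is ≡ 15 (mod 16).

Forward direction. This fails: take m = 31. Then 31 ≡ 15 (mod 16), but 31³ = 29791 ≡ 31 (mod 32), not 15.

Only the converse holds.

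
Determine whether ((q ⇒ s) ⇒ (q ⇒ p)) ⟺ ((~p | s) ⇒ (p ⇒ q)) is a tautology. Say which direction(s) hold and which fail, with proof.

(⇒) This fails. Under s = T, q = F, p = T, the left side is true but the right side is false.

(⇐) This fails. Under s = T, q = T, p = F, the left side is false but the right side is true.

Neither implication holds.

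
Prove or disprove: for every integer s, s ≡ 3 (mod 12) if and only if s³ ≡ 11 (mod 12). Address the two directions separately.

Both directions fail.

[⇒] This fails: take s = 3. Then 3 ≡ 3 (mod 12), but 3³ = 27 ≡ 3 (mod 12), not 11.

[⇐] This fails: take s = 11. Then 11³ = 1331 ≡ 11 (mod 12), yet 11 ≡ 11 (mod 12), not 3.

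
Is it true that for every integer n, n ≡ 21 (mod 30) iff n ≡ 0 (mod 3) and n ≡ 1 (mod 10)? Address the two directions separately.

The biconditional holds.

(⇒) Suppose n ≡ 21 (mod 30); write n = 30j + 21. Since 3 ∣ 30, reducing mod 3 gives n ≡ 21 ≡ 0 (mod 3); since 10 ∣ 30, reducing mod 10 gives n ≡ 21 ≡ 1 (mod 10).

(⇐) Conversely, if n ≡ 0 (mod 3) and n ≡ 1 (mod 10), then by the Chinese remainder theorem n ≡ 21 (mod 30). This is exactly n ≡ 21 (mod 30).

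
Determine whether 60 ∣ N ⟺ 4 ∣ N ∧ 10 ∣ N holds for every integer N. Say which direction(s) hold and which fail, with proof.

(→) If 60 ∣ N, write N = 60q. Since 60 = 15·4, N = 4·(15q), so 4 ∣ N; and since 60 = 6·10, N = 10·(6q), so 10 ∣ N.

(←) This fails: take N = 20. Both 4 ∣ 20 and 10 ∣ 20, yet 20 is not a multiple of 60 (since 20 = 0·60 + 20), so 60 ∤ 20.

Only the forward implication holds.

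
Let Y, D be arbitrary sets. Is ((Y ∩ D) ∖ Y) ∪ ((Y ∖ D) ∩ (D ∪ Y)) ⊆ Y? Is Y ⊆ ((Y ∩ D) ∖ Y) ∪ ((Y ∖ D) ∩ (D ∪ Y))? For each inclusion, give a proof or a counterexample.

(⊆) holds; (⊇) fails.

(⊆) Let x ∈ ((Y ∩ D) ∖ Y) ∪ ((Y ∖ D) ∩ (D ∪ Y)). Then x ∈ Y and x ∉ D, from which x ∈ Y.

(⊇) This inclusion fails. Take Y = {1}, D = {1}; then 1 ∈ Y but 1 ∉ ((Y ∩ D) ∖ Y) ∪ ((Y ∖ D) ∩ (D ∪ Y)).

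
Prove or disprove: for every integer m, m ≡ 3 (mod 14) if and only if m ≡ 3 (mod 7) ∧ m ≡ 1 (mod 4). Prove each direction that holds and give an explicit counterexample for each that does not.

(⟹) This fails: m = 3 gives 3 ≡ 3 (mod 14) but 3 ≡ 3 (mod 4), so the conjunction on the right does not hold.

(⟸) Conversely, if m ≡ 3 (mod 7) and m ≡ 1 (mod 4), then by the Chinese remainder theorem m ≡ 17 (mod 28). Since 17 ≡ 3 (mod 14) and 14 ∣ 28, we get m ≡ 3 (mod 14).

Only the converse holds.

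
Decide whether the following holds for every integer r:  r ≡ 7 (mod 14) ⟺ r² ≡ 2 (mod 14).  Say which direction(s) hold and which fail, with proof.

Neither direction holds.

(⇒) This fails: take r = 7. Then 7 ≡ 7 (mod 14), but 7² = 49 ≡ 7 (mod 14), not 2.

(⇐) This fails: take r = 4. Then 4² = 16 ≡ 2 (mod 14), yet 4 ≡ 4 (mod 14), not 7.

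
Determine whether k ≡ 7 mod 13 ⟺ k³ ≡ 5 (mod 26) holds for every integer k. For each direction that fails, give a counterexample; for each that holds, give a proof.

(→) This fails: take k = 20. Then 20 ≡ 7 (mod 13), but 20³ = 8000 ≡ 18 (mod 26), not 5.

(←) This fails: take k = 11. Then 11³ = 1331 ≡ 5 (mod 26), yet 11 ≡ 11 (mod 13), not 7.

(⇒) fails and (⇐) fails.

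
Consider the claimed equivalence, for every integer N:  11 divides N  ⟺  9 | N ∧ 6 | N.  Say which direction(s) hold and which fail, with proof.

(→) This fails: take N = 11. Certainly 11 ∣ 11, but 9 ∤ 11.

(←) This fails: take N = 18. Both 9 ∣ 18 and 6 ∣ 18, yet 18 is not a multiple of 11 (since 18 = 1·11 + 7), so 11 ∤ 18.

Neither direction holds.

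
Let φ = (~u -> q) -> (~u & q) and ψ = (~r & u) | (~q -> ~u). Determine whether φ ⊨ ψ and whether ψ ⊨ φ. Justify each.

(⟹) Assume the antecedent. If q is true, (~r & u) | (~q -> ~u) reduces to true regardless of the other variables. If q is false, the antecedent forces (q = F, r = F, u = F) or (q = F, r = T, u = F), and (~r & u) | (~q -> ~u) holds there. Either way (~r & u) | (~q -> ~u) holds.

(⟸) This fails. Under q = F, r = F, u = T, the left side is false but the right side is true.

(⇒) holds; (⇐) fails.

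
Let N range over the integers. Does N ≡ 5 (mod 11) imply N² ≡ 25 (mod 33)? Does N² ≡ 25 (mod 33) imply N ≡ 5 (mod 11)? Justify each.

(⇒) fails and (⇐) fails.

[⇒] This fails: take N = 27. Then 27 ≡ 5 (mod 11), but 27² = 729 ≡ 3 (mod 33), not 25.

[⇐] This fails: take N = 17. Then 17² = 289 ≡ 25 (mod 33), yet 17 ≡ 6 (mod 11), not 5.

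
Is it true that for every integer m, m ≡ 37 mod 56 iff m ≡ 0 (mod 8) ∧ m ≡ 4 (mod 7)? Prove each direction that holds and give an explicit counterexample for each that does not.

Forward direction. This fails: m = 37 gives 37 ≡ 37 (mod 56) but 37 ≡ 5 (mod 8), so the conjunction on the right does not hold.

Converse. This fails: m = 32 satisfies both congruences on the right (32 ≡ 0 mod 8 and 32 ≡ 4 mod 7) yet 32 ≡ 32 (mod 56), not 37.

Neither direction holds.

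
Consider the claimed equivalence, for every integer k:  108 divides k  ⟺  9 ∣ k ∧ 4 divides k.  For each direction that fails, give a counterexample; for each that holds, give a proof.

(⇐) This fails: take k = 36. Both 9 ∣ 36 and 4 ∣ 36, yet 36 is not a multiple of 108 (since 36 = 0·108 + 36), so 108 ∤ 36.

(⇒) If 108 ∣ k, write k = 108q. Since 108 = 12·9, k = 9·(12q), so 9 ∣ k; and since 108 = 27·4, k = 4·(27q), so 4 ∣ k.

The forward direction holds; the converse fails.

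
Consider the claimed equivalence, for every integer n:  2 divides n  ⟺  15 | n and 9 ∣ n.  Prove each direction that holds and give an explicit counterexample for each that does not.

(⇒) This fails: take n = 2. Certainly 2 ∣ 2, but 15 ∤ 2.

(⇐) This fails: take n = 45. Both 15 ∣ 45 and 9 ∣ 45, yet 45 is not a multiple of 2 (since 45 = 22·2 + 1), so 2 ∤ 45.

Both directions fail.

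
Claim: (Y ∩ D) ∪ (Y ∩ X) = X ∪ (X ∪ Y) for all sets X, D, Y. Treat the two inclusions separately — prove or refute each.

(⊆) holds; (⊇) fails.

Forward inclusion. Let x ∈ (Y ∩ D) ∪ (Y ∩ X). Then either x ∈ X ∩ Y and x ∉ D; or x ∈ D ∩ Y and x ∉ X; or x ∈ X ∩ D ∩ Y. In each case x ∈ X ∪ (X ∪ Y), so (Y ∩ D) ∪ (Y ∩ X) ⊆ X ∪ (X ∪ Y).

Reverse inclusion. This inclusion fails. Take X = {1}, D = ∅, Y = ∅; then 1 ∈ X ∪ (X ∪ Y) but 1 ∉ (Y ∩ D) ∪ (Y ∩ X).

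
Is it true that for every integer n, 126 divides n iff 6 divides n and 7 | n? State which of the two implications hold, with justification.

Only the forward implication holds.

(⟹) If 126 ∣ n, write n = 126q. Since 126 = 21·6, n = 6·(21q), so 6 ∣ n; and since 126 = 18·7, n = 7·(18q), so 7 ∣ n.

(⟸) This fails: take n = 42. Both 6 ∣ 42 and 7 ∣ 42, yet 42 is not a multiple of 126 (since 42 = 0·126 + 42), so 126 ∤ 42.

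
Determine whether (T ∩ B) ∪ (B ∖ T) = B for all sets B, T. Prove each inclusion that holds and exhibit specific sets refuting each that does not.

The two sets are equal.

(⟹) Let x ∈ (T ∩ B) ∪ (B ∖ T). Then either x ∈ B and x ∉ T; or x ∈ B ∩ T. In each case x ∈ B, so (T ∩ B) ∪ (B ∖ T) ⊆ B.

(⟸) Let x ∈ B. Then either x ∈ B and x ∉ T; or x ∈ B ∩ T. In each case x ∈ (T ∩ B) ∪ (B ∖ T), so B ⊆ (T ∩ B) ∪ (B ∖ T).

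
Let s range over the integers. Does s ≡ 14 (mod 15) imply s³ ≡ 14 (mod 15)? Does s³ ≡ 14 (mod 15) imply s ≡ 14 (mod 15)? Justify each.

(→) Suppose s ≡ 14 (mod 15). Write s = 15j + 14. Then (15j + 14)³ = 3375j³ + 9450j² + 8820j + 2744 = 15(225j³ + 630j² + 588j + 182) + 14, so s³ ≡ 14 (mod 15).

(←) Conversely, suppose s³ ≡ 14 (mod 15). The only residue r in {0, …, 14} with r³ ≡ 14 (mod 15) is r = 14, so s ≡ 14 (mod 15).

Both directions hold.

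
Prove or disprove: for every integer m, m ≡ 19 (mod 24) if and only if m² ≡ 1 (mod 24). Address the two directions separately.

(⇒) Suppose m ≡ 19 (mod 24). Write m = 24j + 19. Then (24j + 19)² = 576j² + 912j + 361 = 24(24j² + 38j + 15) + 1, so m² ≡ 1 (mod 24).

(⇐) This fails: take m = 1. Then 1² = 1 ≡ 1 (mod 24), yet 1 ≡ 1 (mod 24), not 19.

Not equivalent: only (⇒) holds.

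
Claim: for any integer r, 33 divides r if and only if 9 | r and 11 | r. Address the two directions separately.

(⇒) This fails: take r = 33. Certainly 33 ∣ 33, but 9 ∤ 33.

(⇐) Suppose 9 ∣ r and 11 ∣ r. Any common multiple of 9 and 11 is a multiple of their lcm; here gcd(9, 11) = 1, so lcm(9, 11) = 9·11 = 99, so 99 ∣ r. Since 33 ∣ 99, it follows that 33 ∣ r.

Not equivalent: only (⇐) holds.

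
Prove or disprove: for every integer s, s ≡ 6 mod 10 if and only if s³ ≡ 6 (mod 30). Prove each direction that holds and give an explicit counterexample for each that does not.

Forward direction. This fails: take s = 16. Then 16 ≡ 6 (mod 10), but 16³ = 4096 ≡ 16 (mod 30), not 6.

Converse. The residues r modulo 30 with r³ ≡ 6 (mod 30) are exactly {6}, and each is ≡ 6 (mod 10).

Only the converse holds.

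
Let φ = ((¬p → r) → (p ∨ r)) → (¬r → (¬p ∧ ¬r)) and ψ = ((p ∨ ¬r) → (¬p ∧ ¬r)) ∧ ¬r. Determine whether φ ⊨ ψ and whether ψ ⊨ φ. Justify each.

(⇐) Assume the antecedent. If p is true, the antecedent cannot hold. If p is false, the consequent reduces to true regardless of the other variables. Either way the consequent holds.

(⇒) This fails. Under p = F, r = T, the left side is true but the right side is false.

Not equivalent: only (⇐) holds.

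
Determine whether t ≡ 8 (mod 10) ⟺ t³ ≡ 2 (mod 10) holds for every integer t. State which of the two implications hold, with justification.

Both directions hold.

(⇐) For the converse, argue contrapositively. If t ≢ 8 (mod 10), then t is congruent to one of 0, 1, 2, 3, 4, 5, 6, 7, 9 modulo 10, and these give t³ ≡ 0, 1, 8, 7, 4, 5, 6, 3, 9 respectively — never 2.

(⇒) Suppose t ≡ 8 (mod 10). Write t = 10j + 8. Then (10j + 8)³ = 1000j³ + 2400j² + 1920j + 512 = 10(100j³ + 240j² + 192j + 51) + 2, so t³ ≡ 2 (mod 10).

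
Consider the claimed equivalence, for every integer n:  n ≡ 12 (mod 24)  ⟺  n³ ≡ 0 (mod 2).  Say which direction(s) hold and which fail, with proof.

(⟹) Suppose n ≡ 12 (mod 24). Then n³ ≡ 12³ = 1728 (mod 24), and since 2 ∣ 24, also n³ ≡ 0 (mod 2).

(⟸) This fails: take n = 0. Then 0³ = 0 ≡ 0 (mod 2), yet 0 ≡ 0 (mod 24), not 12.

Only the forward direction holds.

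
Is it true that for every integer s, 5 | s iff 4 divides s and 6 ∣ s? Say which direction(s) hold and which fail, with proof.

Forward direction. This fails: take s = 5. Certainly 5 ∣ 5, but 4 ∤ 5.

Converse. This fails: take s = 12. Both 4 ∣ 12 and 6 ∣ 12, yet 12 is not a multiple of 5 (since 12 = 2·5 + 2), so 5 ∤ 12.

(⇒) fails and (⇐) fails.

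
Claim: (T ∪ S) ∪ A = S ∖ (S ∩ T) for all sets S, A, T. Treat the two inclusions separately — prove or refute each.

Reverse inclusion. Let x ∈ S ∖ (S ∩ T). Then either x ∈ S and x ∉ A, T; or x ∈ S ∩ A and x ∉ T. In each case x ∈ (T ∪ S) ∪ A, so S ∖ (S ∩ T) ⊆ (T ∪ S) ∪ A.

Forward inclusion. This inclusion fails. Take S = ∅, A = {1}, T = ∅; then 1 ∈ (T ∪ S) ∪ A but 1 ∉ S ∖ (S ∩ T).

The sets are not equal: only the reverse inclusion holds.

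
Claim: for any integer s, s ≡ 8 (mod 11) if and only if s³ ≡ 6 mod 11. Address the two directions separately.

The biconditional holds.

[⇒] Suppose s ≡ 8 (mod 11). Write s = 11j + 8. Then (11j + 8)³ = 1331j³ + 2904j² + 2112j + 512 = 11(121j³ + 264j² + 192j + 46) + 6, so s³ ≡ 6 (mod 11).

[⇐] For the converse, argue contrapositively. If s ≢ 8 (mod 11), then s is congruent to one of 0, 1, 2, 3, 4, 5, 6, 7, 9, 10 modulo 11, and these give s³ ≡ 0, 1, 8, 5, 9, 4, 7, 2, 3, 10 respectively — never 6.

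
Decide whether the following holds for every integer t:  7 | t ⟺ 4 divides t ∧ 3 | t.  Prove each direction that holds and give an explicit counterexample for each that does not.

(⇒) fails and (⇐) fails.

(⇒) This fails: take t = 7. Certainly 7 ∣ 7, but 4 ∤ 7.

(⇐) This fails: take t = 12. Both 4 ∣ 12 and 3 ∣ 12, yet 12 is not a multiple of 7 (since 12 = 1·7 + 5), so 7 ∤ 12.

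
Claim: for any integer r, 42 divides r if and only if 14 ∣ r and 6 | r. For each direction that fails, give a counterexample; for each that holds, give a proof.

(→) If 42 ∣ r, write r = 42q. Since 42 = 3·14, r = 14·(3q), so 14 ∣ r; and since 42 = 7·6, r = 6·(7q), so 6 ∣ r.

(←) Suppose 14 ∣ r and 6 ∣ r. Any common multiple of 14 and 6 is a multiple of their lcm; here lcm(14, 6) = 14·6/gcd(14, 6) = 84/2 = 42, so 42 ∣ r.

Both directions hold.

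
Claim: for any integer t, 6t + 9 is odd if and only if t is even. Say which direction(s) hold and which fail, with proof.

Only the reverse direction holds.

[⇒] This fails: take t = 1. Then 6t + 9 = 15, which is odd, yet t = 1 is odd, not even.

[⇐] Suppose t is even. Since 6 is even, 6t is even for every t, so 6t + 9 has the same parity as 9, which is odd. Hence 6t + 9 is odd.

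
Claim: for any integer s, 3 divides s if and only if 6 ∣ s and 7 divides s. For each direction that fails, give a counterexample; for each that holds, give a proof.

(⟹) This fails: take s = 3. Certainly 3 ∣ 3, but 6 ∤ 3.

(⟸) Suppose 6 ∣ s and 7 ∣ s. Any common multiple of 6 and 7 is a multiple of their lcm; here gcd(6, 7) = 1, so lcm(6, 7) = 6·7 = 42, so 42 ∣ s. Since 3 ∣ 42, it follows that 3 ∣ s.

Not equivalent: only (⇐) holds.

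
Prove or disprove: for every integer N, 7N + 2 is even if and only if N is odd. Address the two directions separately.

Neither implication holds.

Forward direction. This fails: N = 4 gives 7N + 2 = 30, which is even, but 4 is even, not odd.

Converse. This also fails: N = 3 is odd, but 7N + 2 = 23 is odd, not even.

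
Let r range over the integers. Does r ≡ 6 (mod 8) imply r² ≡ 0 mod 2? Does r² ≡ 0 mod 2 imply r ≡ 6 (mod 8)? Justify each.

Only the forward implication holds.

(→) Suppose r ≡ 6 (mod 8). Then r² ≡ 6² = 36 (mod 8), and since 2 ∣ 8, also r² ≡ 0 (mod 2).

(←) This fails: take r = 0. Then 0² = 0 ≡ 0 (mod 2), yet 0 ≡ 0 (mod 8), not 6.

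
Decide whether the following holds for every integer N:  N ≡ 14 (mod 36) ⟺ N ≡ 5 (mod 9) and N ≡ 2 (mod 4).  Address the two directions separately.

Both directions hold; the statement is true.

(←) If N ≡ 5 (mod 9) and N ≡ 2 (mod 4), then by the Chinese remainder theorem N ≡ 14 (mod 36). This is exactly N ≡ 14 (mod 36).

(→) Suppose N ≡ 14 (mod 36); write N = 36j + 14. Since 9 ∣ 36, reducing mod 9 gives N ≡ 14 ≡ 5 (mod 9); since 4 ∣ 36, reducing mod 4 gives N ≡ 14 ≡ 2 (mod 4).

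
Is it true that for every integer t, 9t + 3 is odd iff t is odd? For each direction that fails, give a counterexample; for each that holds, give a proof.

Neither implication holds.

Forward direction. This fails: t = 0 gives 9t + 3 = 3, which is odd, but 0 is even, not odd.

Converse. This also fails: t = 3 is odd, but 9t + 3 = 30 is even, not odd.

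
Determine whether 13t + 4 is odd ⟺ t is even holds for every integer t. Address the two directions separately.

Neither direction holds.

Forward direction. This fails: t = 5 gives 13t + 4 = 69, which is odd, but 5 is odd, not even.

Converse. This also fails: t = 6 is even, but 13t + 4 = 82 is even, not odd.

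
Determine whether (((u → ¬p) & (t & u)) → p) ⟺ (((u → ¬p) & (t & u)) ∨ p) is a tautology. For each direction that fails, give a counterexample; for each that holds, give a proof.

(⇒) fails and (⇐) fails.

(⇒) This fails. Under u = F, p = F, t = F, the left side is true but the right side is false.

(⇐) This fails. Under u = T, p = F, t = T, the left side is false but the right side is true.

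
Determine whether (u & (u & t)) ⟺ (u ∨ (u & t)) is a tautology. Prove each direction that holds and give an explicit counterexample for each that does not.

[⇒] Assume the antecedent. If t is true, the antecedent forces (t = T, u = T), and u ∨ (u & t) holds there. If t is false, the antecedent cannot hold. Either way u ∨ (u & t) holds.

[⇐] This fails. Under t = F, u = T, the left side is false but the right side is true.

Only the forward direction holds.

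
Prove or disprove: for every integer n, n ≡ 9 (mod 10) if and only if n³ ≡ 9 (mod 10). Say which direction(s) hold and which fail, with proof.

Forward direction. Suppose n ≡ 9 (mod 10). Write n = 10j + 9. Then (10j + 9)³ = 1000j³ + 2700j² + 2430j + 729 = 10(100j³ + 270j² + 243j + 72) + 9, so n³ ≡ 9 (mod 10).

Converse. For the converse, argue contrapositively. If n ≢ 9 (mod 10), then n is congruent to one of 0, 1, 2, 3, 4, 5, 6, 7, 8 modulo 10, and these give n³ ≡ 0, 1, 8, 7, 4, 5, 6, 3, 2 respectively — never 9.

Both directions hold; the statement is true.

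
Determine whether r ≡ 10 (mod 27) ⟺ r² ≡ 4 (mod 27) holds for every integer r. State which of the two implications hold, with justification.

(⟹) This fails: take r = 10. Then 10 ≡ 10 (mod 27), but 10² = 100 ≡ 19 (mod 27), not 4.

(⟸) This fails: take r = 2. Then 2² = 4 ≡ 4 (mod 27), yet 2 ≡ 2 (mod 27), not 10.

Both directions fail.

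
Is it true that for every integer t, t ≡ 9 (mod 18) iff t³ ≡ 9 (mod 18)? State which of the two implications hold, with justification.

The forward direction holds; the converse fails.

(⟹) Suppose t ≡ 9 (mod 18). Write t = 18j + 9. Then (18j + 9)³ = 5832j³ + 8748j² + 4374j + 729 = 18(324j³ + 486j² + 243j + 40) + 9, so t³ ≡ 9 (mod 18).

(⟸) This fails: take t = 3. Then 3³ = 27 ≡ 9 (mod 18), yet 3 ≡ 3 (mod 18), not 9.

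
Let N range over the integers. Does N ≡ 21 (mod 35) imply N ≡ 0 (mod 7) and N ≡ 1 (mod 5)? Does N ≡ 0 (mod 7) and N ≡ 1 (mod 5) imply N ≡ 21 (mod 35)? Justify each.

Both directions hold.

(⇒) Suppose N ≡ 21 (mod 35); write N = 35j + 21. Since 7 ∣ 35, reducing mod 7 gives N ≡ 21 ≡ 0 (mod 7); since 5 ∣ 35, reducing mod 5 gives N ≡ 21 ≡ 1 (mod 5).

(⇐) Conversely, if N ≡ 0 (mod 7) and N ≡ 1 (mod 5), then by the Chinese remainder theorem N ≡ 21 (mod 35). This is exactly N ≡ 21 (mod 35).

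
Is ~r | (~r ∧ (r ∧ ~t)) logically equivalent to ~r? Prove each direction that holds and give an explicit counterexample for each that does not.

The biconditional holds.

Forward direction. Assume the antecedent. If r is true, the antecedent cannot hold. If r is false, ~r reduces to true regardless of the other variables. Either way ~r holds.

Converse. Assume the antecedent. If r is true, the antecedent cannot hold. If r is false, ~r | (~r ∧ (r ∧ ~t)) reduces to true regardless of the other variables. Either way ~r | (~r ∧ (r ∧ ~t)) holds.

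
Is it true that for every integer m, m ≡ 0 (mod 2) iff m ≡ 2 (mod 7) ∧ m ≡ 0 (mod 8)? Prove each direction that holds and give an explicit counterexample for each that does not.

Forward direction. This fails: m = 0 gives 0 ≡ 0 (mod 2) but 0 ≡ 0 (mod 7), so the conjunction on the right does not hold.

Converse. If m ≡ 2 (mod 7) and m ≡ 0 (mod 8), then by the Chinese remainder theorem m ≡ 16 (mod 56). Since 16 ≡ 0 (mod 2) and 2 ∣ 56, we get m ≡ 0 (mod 2).

(⇒) fails; (⇐) holds.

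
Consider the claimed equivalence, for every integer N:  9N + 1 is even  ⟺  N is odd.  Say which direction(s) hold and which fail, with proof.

The biconditional holds.

(←) Suppose N is odd; write N = 2j + 1. Then 9N + 1 = 9·(2j + 1) + 1 = 2·9j + 10, which is even.

(→) Suppose 9N + 1 is even. Since 9 is odd, 9N and N have the same parity, so 9N + 1 ≡ N + 1 (mod 2). As 1 is odd, 9N + 1 is even exactly when N is odd. Thus N is odd.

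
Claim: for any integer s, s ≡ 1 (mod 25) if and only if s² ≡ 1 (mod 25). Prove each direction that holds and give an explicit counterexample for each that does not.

Forward direction. Suppose s ≡ 1 (mod 25). Write s = 25j + 1. Then (25j + 1)² = 625j² + 50j + 1 = 25(25j² + 2j) + 1, so s² ≡ 1 (mod 25).

Converse. This fails: take s = 24. Then 24² = 576 ≡ 1 (mod 25), yet 24 ≡ 24 (mod 25), not 1.

Only the forward direction holds.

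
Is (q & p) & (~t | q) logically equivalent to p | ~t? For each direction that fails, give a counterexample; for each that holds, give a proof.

(⟸) This fails. Under t = F, q = F, p = F, the left side is false but the right side is true.

(⟹) Assume the antecedent. If t is true, the antecedent forces (t = T, q = T, p = T), and p | ~t holds there. If t is false, p | ~t reduces to true regardless of the other variables. Either way p | ~t holds.

Not equivalent: only (⇒) holds.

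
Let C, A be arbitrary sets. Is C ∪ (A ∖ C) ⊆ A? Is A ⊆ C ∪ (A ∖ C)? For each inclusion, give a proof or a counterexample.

Forward inclusion. This inclusion fails. Take C = {1}, A = ∅; then 1 ∈ C ∪ (A ∖ C) but 1 ∉ A.

Reverse inclusion. Let x ∈ A. Then either x ∈ A and x ∉ C; or x ∈ C ∩ A. In each case x ∈ C ∪ (A ∖ C), so A ⊆ C ∪ (A ∖ C).

The sets are not equal: only the reverse inclusion holds.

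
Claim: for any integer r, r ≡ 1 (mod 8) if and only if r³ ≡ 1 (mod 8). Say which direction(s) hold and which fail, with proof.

(⇒) Suppose r ≡ 1 (mod 8). Write r = 8j + 1. Then (8j + 1)³ = 512j³ + 192j² + 24j + 1 = 8(64j³ + 24j² + 3j) + 1, so r³ ≡ 1 (mod 8).

(⇐) Conversely, suppose r³ ≡ 1 (mod 8). The only residue r in {0, …, 7} with r³ ≡ 1 (mod 8) is r = 1, so r ≡ 1 (mod 8).

The biconditional holds.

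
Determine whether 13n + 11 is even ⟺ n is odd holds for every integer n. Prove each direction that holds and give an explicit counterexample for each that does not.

Both implications hold.

(→) Suppose 13n + 11 is even. Since 13 is odd, 13n and n have the same parity, so 13n + 11 ≡ n + 11 (mod 2). As 11 is odd, 13n + 11 is even exactly when n is odd. Thus n is odd.

(←) Conversely, suppose n is odd; write n = 2j + 1. Then 13n + 11 = 13·(2j + 1) + 11 = 2·13j + 24, which is even.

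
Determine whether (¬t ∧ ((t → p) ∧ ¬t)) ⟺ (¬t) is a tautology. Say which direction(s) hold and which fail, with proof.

Both implications hold.

Converse. Assume the antecedent. If t is true, the antecedent cannot hold. If t is false, ¬t ∧ ((t → p) ∧ ¬t) reduces to true regardless of the other variables. Either way ¬t ∧ ((t → p) ∧ ¬t) holds.

Forward direction. Assume the antecedent. If t is true, the antecedent cannot hold. If t is false, ¬t reduces to true regardless of the other variables. Either way ¬t holds.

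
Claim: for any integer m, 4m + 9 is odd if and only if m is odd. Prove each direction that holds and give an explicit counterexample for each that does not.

(⇒) This fails: take m = 2. Then 4m + 9 = 17, which is odd, yet m = 2 is even, not odd.

(⇐) Suppose m is odd. Since 4 is even, 4m is even for every m, so 4m + 9 has the same parity as 9, which is odd. Hence 4m + 9 is odd.

Only the reverse direction holds.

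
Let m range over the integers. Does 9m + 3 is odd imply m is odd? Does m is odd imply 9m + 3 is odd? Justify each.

Neither implication holds.

(→) This fails: m = 6 gives 9m + 3 = 57, which is odd, but 6 is even, not odd.

(←) This also fails: m = 3 is odd, but 9m + 3 = 30 is even, not odd.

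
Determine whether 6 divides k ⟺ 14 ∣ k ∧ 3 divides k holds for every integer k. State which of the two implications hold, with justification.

Not equivalent: only (⇐) holds.

(⟹) This fails: take k = 6. Certainly 6 ∣ 6, but 14 ∤ 6.

(⟸) Suppose 14 ∣ k and 3 ∣ k. Any common multiple of 14 and 3 is a multiple of their lcm; here gcd(14, 3) = 1, so lcm(14, 3) = 14·3 = 42, so 42 ∣ k. Since 6 ∣ 42, it follows that 6 ∣ k.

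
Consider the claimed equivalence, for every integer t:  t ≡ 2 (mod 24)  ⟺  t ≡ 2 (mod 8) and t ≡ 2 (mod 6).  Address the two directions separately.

Converse. If t ≡ 2 (mod 8) and t ≡ 2 (mod 6), then by the Chinese remainder theorem t ≡ 2 (mod 24). This is exactly t ≡ 2 (mod 24).

Forward direction. Suppose t ≡ 2 (mod 24); write t = 24j + 2. Since 8 ∣ 24, reducing mod 8 gives t ≡ 2 (mod 8); since 6 ∣ 24, reducing mod 6 gives t ≡ 2 (mod 6).

Both implications hold.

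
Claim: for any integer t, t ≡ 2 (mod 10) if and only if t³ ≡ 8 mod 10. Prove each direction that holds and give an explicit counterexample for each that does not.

[⇒] Suppose t ≡ 2 (mod 10). Write t = 10j + 2. Then (10j + 2)³ = 1000j³ + 600j² + 120j + 8 = 10(100j³ + 60j² + 12j) + 8, so t³ ≡ 8 (mod 10).

[⇐] For the converse, argue contrapositively. If t ≢ 2 (mod 10), then t is congruent to one of 0, 1, 3, 4, 5, 6, 7, 8, 9 modulo 10, and these give t³ ≡ 0, 1, 7, 4, 5, 6, 3, 2, 9 respectively — never 8.

The biconditional holds.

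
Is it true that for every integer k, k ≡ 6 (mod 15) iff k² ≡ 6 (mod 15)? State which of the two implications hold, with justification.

Only the forward implication holds.

(→) Suppose k ≡ 6 (mod 15). Write k = 15j + 6. Then (15j + 6)² = 225j² + 180j + 36 = 15(15j² + 12j + 2) + 6, so k² ≡ 6 (mod 15).

(←) This fails: take k = 9. Then 9² = 81 ≡ 6 (mod 15), yet 9 ≡ 9 (mod 15), not 6.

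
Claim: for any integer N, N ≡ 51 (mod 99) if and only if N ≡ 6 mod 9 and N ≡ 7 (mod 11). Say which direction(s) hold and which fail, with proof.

Both directions hold; the statement is true.

Converse. If N ≡ 6 (mod 9) and N ≡ 7 (mod 11), then by the Chinese remainder theorem N ≡ 51 (mod 99). This is exactly N ≡ 51 (mod 99).

Forward direction. Suppose N ≡ 51 (mod 99); write N = 99j + 51. Since 9 ∣ 99, reducing mod 9 gives N ≡ 51 ≡ 6 (mod 9); since 11 ∣ 99, reducing mod 11 gives N ≡ 51 ≡ 7 (mod 11).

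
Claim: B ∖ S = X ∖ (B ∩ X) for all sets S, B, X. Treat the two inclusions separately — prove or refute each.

Neither inclusion holds.

(⟹) This inclusion fails. Take S = ∅, B = {1}, X = ∅; then 1 ∈ B ∖ S but 1 ∉ X ∖ (B ∩ X).

(⟸) This inclusion fails. Take S = ∅, B = ∅, X = {1}; then 1 ∈ X ∖ (B ∩ X) but 1 ∉ B ∖ S.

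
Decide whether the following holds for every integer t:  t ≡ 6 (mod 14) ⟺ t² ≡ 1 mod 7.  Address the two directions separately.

(⟹) Suppose t ≡ 6 (mod 14). Then t² ≡ 6² = 36 (mod 14), and since 7 ∣ 14, also t² ≡ 1 (mod 7).

(⟸) This fails: take t = 1. Then 1² = 1 ≡ 1 (mod 7), yet 1 ≡ 1 (mod 14), not 6.

Only the forward implication holds.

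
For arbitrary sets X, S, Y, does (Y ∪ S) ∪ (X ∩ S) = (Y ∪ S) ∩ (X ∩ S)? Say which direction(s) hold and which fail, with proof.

(⊆) This inclusion fails. Take X = ∅, S = {1}, Y = ∅; then 1 ∈ (Y ∪ S) ∪ (X ∩ S) but 1 ∉ (Y ∪ S) ∩ (X ∩ S).

(⊇) Let x ∈ (Y ∪ S) ∩ (X ∩ S). Then either x ∈ X ∩ S and x ∉ Y; or x ∈ X ∩ S ∩ Y. In each case x ∈ (Y ∪ S) ∪ (X ∩ S), so (Y ∪ S) ∩ (X ∩ S) ⊆ (Y ∪ S) ∪ (X ∩ S).

(⊆) fails; (⊇) holds.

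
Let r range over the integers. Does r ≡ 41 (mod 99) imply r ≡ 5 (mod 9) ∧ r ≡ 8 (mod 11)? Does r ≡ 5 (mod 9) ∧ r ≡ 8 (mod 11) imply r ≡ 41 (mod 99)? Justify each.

Forward direction. Suppose r ≡ 41 (mod 99); write r = 99j + 41. Since 9 ∣ 99, reducing mod 9 gives r ≡ 41 ≡ 5 (mod 9); since 11 ∣ 99, reducing mod 11 gives r ≡ 41 ≡ 8 (mod 11).

Converse. If r ≡ 5 (mod 9) and r ≡ 8 (mod 11), then by the Chinese remainder theorem r ≡ 41 (mod 99). This is exactly r ≡ 41 (mod 99).

The biconditional holds.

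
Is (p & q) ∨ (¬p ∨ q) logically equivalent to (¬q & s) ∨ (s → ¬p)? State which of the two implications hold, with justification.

Forward direction. This fails. Under p = T, s = T, q = T, the left side is true but the right side is false.

Converse. This fails. Under p = T, s = F, q = F, the left side is false but the right side is true.

Neither direction holds.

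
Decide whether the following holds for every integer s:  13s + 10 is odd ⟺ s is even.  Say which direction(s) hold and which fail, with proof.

Forward direction. This fails: s = 1 gives 13s + 10 = 23, which is odd, but 1 is odd, not even.

Converse. This also fails: s = 0 is even, but 13s + 10 = 10 is even, not odd.

Both directions fail.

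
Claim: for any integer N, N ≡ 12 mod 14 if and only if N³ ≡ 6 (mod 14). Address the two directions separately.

Only the forward direction holds.

(⟹) Suppose N ≡ 12 mod 14. Write N = 14j + 12. Then (14j + 12)³ = 2744j³ + 7056j² + 6048j + 1728 = 14(196j³ + 504j² + 432j + 123) + 6, so N³ ≡ 6 (mod 14).

(⟸) This fails: take N = 6. Then 6³ = 216 ≡ 6 (mod 14), yet 6 ≡ 6 (mod 14), not 12.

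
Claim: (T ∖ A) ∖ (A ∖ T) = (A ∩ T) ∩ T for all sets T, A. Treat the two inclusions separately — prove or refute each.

Forward inclusion. This inclusion fails. Take T = {1}, A = ∅; then 1 ∈ (T ∖ A) ∖ (A ∖ T) but 1 ∉ (A ∩ T) ∩ T.

Reverse inclusion. This inclusion fails. Take T = {1}, A = {1}; then 1 ∈ (A ∩ T) ∩ T but 1 ∉ (T ∖ A) ∖ (A ∖ T).

(⊆) fails and (⊇) fails.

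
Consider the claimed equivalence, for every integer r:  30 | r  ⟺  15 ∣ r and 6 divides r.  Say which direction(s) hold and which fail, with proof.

(⇒) If 30 ∣ r, write r = 30q. Since 30 = 2·15, r = 15·(2q), so 15 ∣ r; and since 30 = 5·6, r = 6·(5q), so 6 ∣ r.

(⇐) Suppose 15 ∣ r and 6 ∣ r. Any common multiple of 15 and 6 is a multiple of their lcm; here lcm(15, 6) = 15·6/gcd(15, 6) = 90/3 = 30, so 30 ∣ r.

Equivalent; both directions hold.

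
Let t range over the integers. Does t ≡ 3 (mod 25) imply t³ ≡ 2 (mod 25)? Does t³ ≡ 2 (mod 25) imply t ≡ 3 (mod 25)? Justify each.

[⇒] Suppose t ≡ 3 (mod 25). Write t = 25j + 3. Then (25j + 3)³ = 15625j³ + 5625j² + 675j + 27 = 25(625j³ + 225j² + 27j + 1) + 2, so t³ ≡ 2 (mod 25).

[⇐] Conversely, suppose t³ ≡ 2 (mod 25). The only residue r in {0, …, 24} with r³ ≡ 2 (mod 25) is r = 3, so t ≡ 3 (mod 25).

Both implications hold.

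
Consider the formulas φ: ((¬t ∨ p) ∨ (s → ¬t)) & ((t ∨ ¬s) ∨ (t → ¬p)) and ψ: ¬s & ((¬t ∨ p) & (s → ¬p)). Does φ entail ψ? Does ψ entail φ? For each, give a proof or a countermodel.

The forward direction fails; the converse holds.

(⟹) This fails. Under s = T, t = F, p = F, the left side is true but the right side is false.

(⟸) Assume the antecedent. If s is true, the antecedent cannot hold. If s is false, the consequent reduces to true regardless of the other variables. Either way the consequent holds.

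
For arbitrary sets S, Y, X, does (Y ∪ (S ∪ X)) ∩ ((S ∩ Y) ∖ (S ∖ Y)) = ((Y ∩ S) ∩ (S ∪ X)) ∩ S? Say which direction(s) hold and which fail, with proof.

The two sets are equal.

(⊆) Let x ∈ (Y ∪ (S ∪ X)) ∩ ((S ∩ Y) ∖ (S ∖ Y)). Then either x ∈ S ∩ Y and x ∉ X; or x ∈ S ∩ Y ∩ X. In each case x ∈ ((Y ∩ S) ∩ (S ∪ X)) ∩ S, so (Y ∪ (S ∪ X)) ∩ ((S ∩ Y) ∖ (S ∖ Y)) ⊆ ((Y ∩ S) ∩ (S ∪ X)) ∩ S.

(⊇) Let x ∈ ((Y ∩ S) ∩ (S ∪ X)) ∩ S. Then either x ∈ S ∩ Y and x ∉ X; or x ∈ S ∩ Y ∩ X. In each case x ∈ (Y ∪ (S ∪ X)) ∩ ((S ∩ Y) ∖ (S ∖ Y)), so ((Y ∩ S) ∩ (S ∪ X)) ∩ S ⊆ (Y ∪ (S ∪ X)) ∩ ((S ∩ Y) ∖ (S ∖ Y)).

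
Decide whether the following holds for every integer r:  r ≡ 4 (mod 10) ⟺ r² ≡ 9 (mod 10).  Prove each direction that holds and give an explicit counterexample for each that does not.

Neither direction holds.

[⇒] This fails: take r = 4. Then 4 ≡ 4 (mod 10), but 4² = 16 ≡ 6 (mod 10), not 9.

[⇐] This fails: take r = 3. Then 3² = 9 ≡ 9 (mod 10), yet 3 ≡ 3 (mod 10), not 4.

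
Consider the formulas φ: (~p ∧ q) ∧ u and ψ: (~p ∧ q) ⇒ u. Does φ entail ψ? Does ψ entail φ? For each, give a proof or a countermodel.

Only the forward implication holds.

(→) Assume the antecedent. If u is true, (~p ∧ q) ⇒ u reduces to true regardless of the other variables. If u is false, the antecedent cannot hold. Either way (~p ∧ q) ⇒ u holds.

(←) This fails. Under u = F, q = F, p = F, the left side is false but the right side is true.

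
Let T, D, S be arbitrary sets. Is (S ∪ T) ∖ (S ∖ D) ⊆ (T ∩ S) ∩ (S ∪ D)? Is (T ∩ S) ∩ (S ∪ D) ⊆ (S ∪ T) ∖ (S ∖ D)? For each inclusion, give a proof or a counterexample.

Forward inclusion. This inclusion fails. Take T = {1}, D = ∅, S = ∅; then 1 ∈ (S ∪ T) ∖ (S ∖ D) but 1 ∉ (T ∩ S) ∩ (S ∪ D).

Reverse inclusion. This inclusion fails. Take T = {1}, D = ∅, S = {1}; then 1 ∈ (T ∩ S) ∩ (S ∪ D) but 1 ∉ (S ∪ T) ∖ (S ∖ D).

(⊆) fails and (⊇) fails.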